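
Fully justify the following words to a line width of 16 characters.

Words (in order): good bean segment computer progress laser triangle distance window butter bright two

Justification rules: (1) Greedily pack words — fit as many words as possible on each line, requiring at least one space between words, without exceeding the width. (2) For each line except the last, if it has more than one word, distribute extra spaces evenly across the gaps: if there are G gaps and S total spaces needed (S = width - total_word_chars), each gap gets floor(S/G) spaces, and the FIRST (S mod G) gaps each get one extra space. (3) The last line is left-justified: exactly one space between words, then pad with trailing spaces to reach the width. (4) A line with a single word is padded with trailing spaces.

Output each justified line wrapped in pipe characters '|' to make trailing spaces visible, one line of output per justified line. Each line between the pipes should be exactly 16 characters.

Line 1: ['good', 'bean'] (min_width=9, slack=7)
Line 2: ['segment', 'computer'] (min_width=16, slack=0)
Line 3: ['progress', 'laser'] (min_width=14, slack=2)
Line 4: ['triangle'] (min_width=8, slack=8)
Line 5: ['distance', 'window'] (min_width=15, slack=1)
Line 6: ['butter', 'bright'] (min_width=13, slack=3)
Line 7: ['two'] (min_width=3, slack=13)

Answer: |good        bean|
|segment computer|
|progress   laser|
|triangle        |
|distance  window|
|butter    bright|
|two             |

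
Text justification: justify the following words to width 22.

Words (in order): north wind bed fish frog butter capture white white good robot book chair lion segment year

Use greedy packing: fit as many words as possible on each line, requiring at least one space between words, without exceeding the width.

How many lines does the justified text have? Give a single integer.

Line 1: ['north', 'wind', 'bed', 'fish'] (min_width=19, slack=3)
Line 2: ['frog', 'butter', 'capture'] (min_width=19, slack=3)
Line 3: ['white', 'white', 'good', 'robot'] (min_width=22, slack=0)
Line 4: ['book', 'chair', 'lion'] (min_width=15, slack=7)
Line 5: ['segment', 'year'] (min_width=12, slack=10)
Total lines: 5

Answer: 5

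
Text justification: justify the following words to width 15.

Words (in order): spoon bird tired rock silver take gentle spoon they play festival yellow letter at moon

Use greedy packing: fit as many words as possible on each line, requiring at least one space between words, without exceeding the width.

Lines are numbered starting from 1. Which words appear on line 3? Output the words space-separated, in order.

Line 1: ['spoon', 'bird'] (min_width=10, slack=5)
Line 2: ['tired', 'rock'] (min_width=10, slack=5)
Line 3: ['silver', 'take'] (min_width=11, slack=4)
Line 4: ['gentle', 'spoon'] (min_width=12, slack=3)
Line 5: ['they', 'play'] (min_width=9, slack=6)
Line 6: ['festival', 'yellow'] (min_width=15, slack=0)
Line 7: ['letter', 'at', 'moon'] (min_width=14, slack=1)

Answer: silver take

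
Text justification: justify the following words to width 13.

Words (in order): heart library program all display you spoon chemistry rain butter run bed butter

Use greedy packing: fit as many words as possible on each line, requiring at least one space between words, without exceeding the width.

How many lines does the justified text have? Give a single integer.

Line 1: ['heart', 'library'] (min_width=13, slack=0)
Line 2: ['program', 'all'] (min_width=11, slack=2)
Line 3: ['display', 'you'] (min_width=11, slack=2)
Line 4: ['spoon'] (min_width=5, slack=8)
Line 5: ['chemistry'] (min_width=9, slack=4)
Line 6: ['rain', 'butter'] (min_width=11, slack=2)
Line 7: ['run', 'bed'] (min_width=7, slack=6)
Line 8: ['butter'] (min_width=6, slack=7)
Total lines: 8

Answer: 8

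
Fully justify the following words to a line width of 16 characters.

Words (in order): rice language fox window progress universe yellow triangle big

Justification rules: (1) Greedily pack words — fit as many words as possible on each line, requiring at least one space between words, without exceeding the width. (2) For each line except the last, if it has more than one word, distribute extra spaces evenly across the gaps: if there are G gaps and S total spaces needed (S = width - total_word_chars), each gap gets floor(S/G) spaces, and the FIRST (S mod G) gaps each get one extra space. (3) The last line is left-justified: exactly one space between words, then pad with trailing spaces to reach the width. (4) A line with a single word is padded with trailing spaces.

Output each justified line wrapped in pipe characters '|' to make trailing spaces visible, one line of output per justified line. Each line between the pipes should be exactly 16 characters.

Answer: |rice    language|
|fox       window|
|progress        |
|universe  yellow|
|triangle big    |

Derivation:
Line 1: ['rice', 'language'] (min_width=13, slack=3)
Line 2: ['fox', 'window'] (min_width=10, slack=6)
Line 3: ['progress'] (min_width=8, slack=8)
Line 4: ['universe', 'yellow'] (min_width=15, slack=1)
Line 5: ['triangle', 'big'] (min_width=12, slack=4)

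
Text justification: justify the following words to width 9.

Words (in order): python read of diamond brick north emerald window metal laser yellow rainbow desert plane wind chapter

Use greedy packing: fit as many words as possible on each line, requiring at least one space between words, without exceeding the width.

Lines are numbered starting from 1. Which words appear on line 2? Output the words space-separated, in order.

Line 1: ['python'] (min_width=6, slack=3)
Line 2: ['read', 'of'] (min_width=7, slack=2)
Line 3: ['diamond'] (min_width=7, slack=2)
Line 4: ['brick'] (min_width=5, slack=4)
Line 5: ['north'] (min_width=5, slack=4)
Line 6: ['emerald'] (min_width=7, slack=2)
Line 7: ['window'] (min_width=6, slack=3)
Line 8: ['metal'] (min_width=5, slack=4)
Line 9: ['laser'] (min_width=5, slack=4)
Line 10: ['yellow'] (min_width=6, slack=3)
Line 11: ['rainbow'] (min_width=7, slack=2)
Line 12: ['desert'] (min_width=6, slack=3)
Line 13: ['plane'] (min_width=5, slack=4)
Line 14: ['wind'] (min_width=4, slack=5)
Line 15: ['chapter'] (min_width=7, slack=2)

Answer: read of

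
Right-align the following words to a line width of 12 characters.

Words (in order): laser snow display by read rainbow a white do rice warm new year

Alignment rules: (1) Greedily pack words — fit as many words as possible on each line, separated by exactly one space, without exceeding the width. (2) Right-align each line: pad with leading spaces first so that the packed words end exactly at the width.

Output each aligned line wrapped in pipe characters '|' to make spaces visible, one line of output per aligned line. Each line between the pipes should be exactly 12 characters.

Answer: |  laser snow|
|  display by|
|read rainbow|
|  a white do|
|   rice warm|
|    new year|

Derivation:
Line 1: ['laser', 'snow'] (min_width=10, slack=2)
Line 2: ['display', 'by'] (min_width=10, slack=2)
Line 3: ['read', 'rainbow'] (min_width=12, slack=0)
Line 4: ['a', 'white', 'do'] (min_width=10, slack=2)
Line 5: ['rice', 'warm'] (min_width=9, slack=3)
Line 6: ['new', 'year'] (min_width=8, slack=4)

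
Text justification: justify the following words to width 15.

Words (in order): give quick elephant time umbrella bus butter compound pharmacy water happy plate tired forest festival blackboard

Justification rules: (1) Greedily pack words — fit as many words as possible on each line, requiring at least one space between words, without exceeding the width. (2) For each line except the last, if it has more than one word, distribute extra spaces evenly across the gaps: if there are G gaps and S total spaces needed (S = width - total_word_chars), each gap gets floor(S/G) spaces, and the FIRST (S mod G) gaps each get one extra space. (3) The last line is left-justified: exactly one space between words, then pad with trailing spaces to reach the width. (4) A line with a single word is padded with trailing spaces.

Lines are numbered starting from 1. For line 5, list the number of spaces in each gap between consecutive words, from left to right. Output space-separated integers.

Answer: 2

Derivation:
Line 1: ['give', 'quick'] (min_width=10, slack=5)
Line 2: ['elephant', 'time'] (min_width=13, slack=2)
Line 3: ['umbrella', 'bus'] (min_width=12, slack=3)
Line 4: ['butter', 'compound'] (min_width=15, slack=0)
Line 5: ['pharmacy', 'water'] (min_width=14, slack=1)
Line 6: ['happy', 'plate'] (min_width=11, slack=4)
Line 7: ['tired', 'forest'] (min_width=12, slack=3)
Line 8: ['festival'] (min_width=8, slack=7)
Line 9: ['blackboard'] (min_width=10, slack=5)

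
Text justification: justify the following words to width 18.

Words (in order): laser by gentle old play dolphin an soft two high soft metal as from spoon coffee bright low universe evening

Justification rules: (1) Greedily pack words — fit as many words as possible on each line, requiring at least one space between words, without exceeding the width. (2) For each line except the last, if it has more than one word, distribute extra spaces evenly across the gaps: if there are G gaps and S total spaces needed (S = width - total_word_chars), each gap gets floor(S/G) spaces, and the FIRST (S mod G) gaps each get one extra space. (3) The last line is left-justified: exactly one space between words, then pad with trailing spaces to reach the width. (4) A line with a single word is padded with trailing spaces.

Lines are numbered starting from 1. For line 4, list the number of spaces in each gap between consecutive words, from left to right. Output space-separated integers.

Answer: 1 1 1

Derivation:
Line 1: ['laser', 'by', 'gentle'] (min_width=15, slack=3)
Line 2: ['old', 'play', 'dolphin'] (min_width=16, slack=2)
Line 3: ['an', 'soft', 'two', 'high'] (min_width=16, slack=2)
Line 4: ['soft', 'metal', 'as', 'from'] (min_width=18, slack=0)
Line 5: ['spoon', 'coffee'] (min_width=12, slack=6)
Line 6: ['bright', 'low'] (min_width=10, slack=8)
Line 7: ['universe', 'evening'] (min_width=16, slack=2)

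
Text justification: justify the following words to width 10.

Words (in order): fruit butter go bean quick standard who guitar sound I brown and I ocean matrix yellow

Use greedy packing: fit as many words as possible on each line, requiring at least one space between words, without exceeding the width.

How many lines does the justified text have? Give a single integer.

Answer: 10

Derivation:
Line 1: ['fruit'] (min_width=5, slack=5)
Line 2: ['butter', 'go'] (min_width=9, slack=1)
Line 3: ['bean', 'quick'] (min_width=10, slack=0)
Line 4: ['standard'] (min_width=8, slack=2)
Line 5: ['who', 'guitar'] (min_width=10, slack=0)
Line 6: ['sound', 'I'] (min_width=7, slack=3)
Line 7: ['brown', 'and'] (min_width=9, slack=1)
Line 8: ['I', 'ocean'] (min_width=7, slack=3)
Line 9: ['matrix'] (min_width=6, slack=4)
Line 10: ['yellow'] (min_width=6, slack=4)
Total lines: 10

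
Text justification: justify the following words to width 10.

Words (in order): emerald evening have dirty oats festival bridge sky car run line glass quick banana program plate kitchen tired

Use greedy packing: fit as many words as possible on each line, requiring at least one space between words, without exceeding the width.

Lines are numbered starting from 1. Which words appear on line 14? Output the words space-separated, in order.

Line 1: ['emerald'] (min_width=7, slack=3)
Line 2: ['evening'] (min_width=7, slack=3)
Line 3: ['have', 'dirty'] (min_width=10, slack=0)
Line 4: ['oats'] (min_width=4, slack=6)
Line 5: ['festival'] (min_width=8, slack=2)
Line 6: ['bridge', 'sky'] (min_width=10, slack=0)
Line 7: ['car', 'run'] (min_width=7, slack=3)
Line 8: ['line', 'glass'] (min_width=10, slack=0)
Line 9: ['quick'] (min_width=5, slack=5)
Line 10: ['banana'] (min_width=6, slack=4)
Line 11: ['program'] (min_width=7, slack=3)
Line 12: ['plate'] (min_width=5, slack=5)
Line 13: ['kitchen'] (min_width=7, slack=3)
Line 14: ['tired'] (min_width=5, slack=5)

Answer: tired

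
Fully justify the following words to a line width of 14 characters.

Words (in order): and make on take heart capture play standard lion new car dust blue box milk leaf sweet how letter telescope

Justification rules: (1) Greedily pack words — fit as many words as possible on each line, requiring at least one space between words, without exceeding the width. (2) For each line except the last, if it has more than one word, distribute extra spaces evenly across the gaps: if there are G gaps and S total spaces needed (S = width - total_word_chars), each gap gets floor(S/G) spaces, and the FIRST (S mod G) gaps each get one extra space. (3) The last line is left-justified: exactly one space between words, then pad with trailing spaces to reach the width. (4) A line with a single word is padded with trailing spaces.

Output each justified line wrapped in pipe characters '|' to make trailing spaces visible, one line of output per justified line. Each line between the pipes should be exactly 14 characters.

Line 1: ['and', 'make', 'on'] (min_width=11, slack=3)
Line 2: ['take', 'heart'] (min_width=10, slack=4)
Line 3: ['capture', 'play'] (min_width=12, slack=2)
Line 4: ['standard', 'lion'] (min_width=13, slack=1)
Line 5: ['new', 'car', 'dust'] (min_width=12, slack=2)
Line 6: ['blue', 'box', 'milk'] (min_width=13, slack=1)
Line 7: ['leaf', 'sweet', 'how'] (min_width=14, slack=0)
Line 8: ['letter'] (min_width=6, slack=8)
Line 9: ['telescope'] (min_width=9, slack=5)

Answer: |and   make  on|
|take     heart|
|capture   play|
|standard  lion|
|new  car  dust|
|blue  box milk|
|leaf sweet how|
|letter        |
|telescope     |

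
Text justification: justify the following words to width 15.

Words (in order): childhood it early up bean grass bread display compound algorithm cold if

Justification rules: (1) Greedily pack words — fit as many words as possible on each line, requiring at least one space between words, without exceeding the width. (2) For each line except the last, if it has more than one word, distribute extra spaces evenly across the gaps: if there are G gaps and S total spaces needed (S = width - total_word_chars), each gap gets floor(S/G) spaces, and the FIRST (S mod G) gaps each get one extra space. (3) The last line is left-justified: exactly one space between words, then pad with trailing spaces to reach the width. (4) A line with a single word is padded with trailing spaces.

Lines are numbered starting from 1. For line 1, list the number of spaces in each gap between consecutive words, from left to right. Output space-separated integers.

Answer: 4

Derivation:
Line 1: ['childhood', 'it'] (min_width=12, slack=3)
Line 2: ['early', 'up', 'bean'] (min_width=13, slack=2)
Line 3: ['grass', 'bread'] (min_width=11, slack=4)
Line 4: ['display'] (min_width=7, slack=8)
Line 5: ['compound'] (min_width=8, slack=7)
Line 6: ['algorithm', 'cold'] (min_width=14, slack=1)
Line 7: ['if'] (min_width=2, slack=13)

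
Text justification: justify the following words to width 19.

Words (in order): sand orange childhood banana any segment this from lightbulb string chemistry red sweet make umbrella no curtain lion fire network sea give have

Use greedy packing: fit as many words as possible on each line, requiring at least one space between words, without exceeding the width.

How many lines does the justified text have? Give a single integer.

Answer: 9

Derivation:
Line 1: ['sand', 'orange'] (min_width=11, slack=8)
Line 2: ['childhood', 'banana'] (min_width=16, slack=3)
Line 3: ['any', 'segment', 'this'] (min_width=16, slack=3)
Line 4: ['from', 'lightbulb'] (min_width=14, slack=5)
Line 5: ['string', 'chemistry'] (min_width=16, slack=3)
Line 6: ['red', 'sweet', 'make'] (min_width=14, slack=5)
Line 7: ['umbrella', 'no', 'curtain'] (min_width=19, slack=0)
Line 8: ['lion', 'fire', 'network'] (min_width=17, slack=2)
Line 9: ['sea', 'give', 'have'] (min_width=13, slack=6)
Total lines: 9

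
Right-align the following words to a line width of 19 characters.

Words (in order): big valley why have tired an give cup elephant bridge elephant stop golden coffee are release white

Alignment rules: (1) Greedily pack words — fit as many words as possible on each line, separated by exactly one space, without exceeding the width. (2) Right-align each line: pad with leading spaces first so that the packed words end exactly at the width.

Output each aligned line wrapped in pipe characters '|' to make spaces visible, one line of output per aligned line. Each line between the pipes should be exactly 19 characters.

Answer: |big valley why have|
|  tired an give cup|
|    elephant bridge|
|      elephant stop|
|  golden coffee are|
|      release white|

Derivation:
Line 1: ['big', 'valley', 'why', 'have'] (min_width=19, slack=0)
Line 2: ['tired', 'an', 'give', 'cup'] (min_width=17, slack=2)
Line 3: ['elephant', 'bridge'] (min_width=15, slack=4)
Line 4: ['elephant', 'stop'] (min_width=13, slack=6)
Line 5: ['golden', 'coffee', 'are'] (min_width=17, slack=2)
Line 6: ['release', 'white'] (min_width=13, slack=6)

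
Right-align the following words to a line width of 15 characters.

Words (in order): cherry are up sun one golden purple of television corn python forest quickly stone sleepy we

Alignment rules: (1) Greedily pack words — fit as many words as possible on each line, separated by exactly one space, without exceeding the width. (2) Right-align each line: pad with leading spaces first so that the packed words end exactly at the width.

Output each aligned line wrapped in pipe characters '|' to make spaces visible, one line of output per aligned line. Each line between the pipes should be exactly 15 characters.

Line 1: ['cherry', 'are', 'up'] (min_width=13, slack=2)
Line 2: ['sun', 'one', 'golden'] (min_width=14, slack=1)
Line 3: ['purple', 'of'] (min_width=9, slack=6)
Line 4: ['television', 'corn'] (min_width=15, slack=0)
Line 5: ['python', 'forest'] (min_width=13, slack=2)
Line 6: ['quickly', 'stone'] (min_width=13, slack=2)
Line 7: ['sleepy', 'we'] (min_width=9, slack=6)

Answer: |  cherry are up|
| sun one golden|
|      purple of|
|television corn|
|  python forest|
|  quickly stone|
|      sleepy we|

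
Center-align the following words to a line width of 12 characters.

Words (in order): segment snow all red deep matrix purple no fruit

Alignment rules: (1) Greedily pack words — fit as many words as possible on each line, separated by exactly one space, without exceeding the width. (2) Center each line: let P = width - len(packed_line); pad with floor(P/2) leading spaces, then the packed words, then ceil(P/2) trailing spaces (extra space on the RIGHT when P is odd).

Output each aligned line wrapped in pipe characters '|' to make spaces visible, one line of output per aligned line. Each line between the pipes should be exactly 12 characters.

Answer: |segment snow|
|all red deep|
|   matrix   |
| purple no  |
|   fruit    |

Derivation:
Line 1: ['segment', 'snow'] (min_width=12, slack=0)
Line 2: ['all', 'red', 'deep'] (min_width=12, slack=0)
Line 3: ['matrix'] (min_width=6, slack=6)
Line 4: ['purple', 'no'] (min_width=9, slack=3)
Line 5: ['fruit'] (min_width=5, slack=7)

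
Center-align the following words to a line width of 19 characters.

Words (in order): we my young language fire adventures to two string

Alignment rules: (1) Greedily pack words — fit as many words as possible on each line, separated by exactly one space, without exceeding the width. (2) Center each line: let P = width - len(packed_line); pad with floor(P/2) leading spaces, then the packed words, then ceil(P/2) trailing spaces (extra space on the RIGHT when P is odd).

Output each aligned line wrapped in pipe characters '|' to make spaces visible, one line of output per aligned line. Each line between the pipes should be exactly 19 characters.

Line 1: ['we', 'my', 'young'] (min_width=11, slack=8)
Line 2: ['language', 'fire'] (min_width=13, slack=6)
Line 3: ['adventures', 'to', 'two'] (min_width=17, slack=2)
Line 4: ['string'] (min_width=6, slack=13)

Answer: |    we my young    |
|   language fire   |
| adventures to two |
|      string       |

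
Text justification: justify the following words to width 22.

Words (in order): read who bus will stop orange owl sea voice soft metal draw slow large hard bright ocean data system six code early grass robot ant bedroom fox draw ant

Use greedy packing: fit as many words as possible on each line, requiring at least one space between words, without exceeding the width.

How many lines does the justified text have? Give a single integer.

Answer: 8

Derivation:
Line 1: ['read', 'who', 'bus', 'will', 'stop'] (min_width=22, slack=0)
Line 2: ['orange', 'owl', 'sea', 'voice'] (min_width=20, slack=2)
Line 3: ['soft', 'metal', 'draw', 'slow'] (min_width=20, slack=2)
Line 4: ['large', 'hard', 'bright'] (min_width=17, slack=5)
Line 5: ['ocean', 'data', 'system', 'six'] (min_width=21, slack=1)
Line 6: ['code', 'early', 'grass', 'robot'] (min_width=22, slack=0)
Line 7: ['ant', 'bedroom', 'fox', 'draw'] (min_width=20, slack=2)
Line 8: ['ant'] (min_width=3, slack=19)
Total lines: 8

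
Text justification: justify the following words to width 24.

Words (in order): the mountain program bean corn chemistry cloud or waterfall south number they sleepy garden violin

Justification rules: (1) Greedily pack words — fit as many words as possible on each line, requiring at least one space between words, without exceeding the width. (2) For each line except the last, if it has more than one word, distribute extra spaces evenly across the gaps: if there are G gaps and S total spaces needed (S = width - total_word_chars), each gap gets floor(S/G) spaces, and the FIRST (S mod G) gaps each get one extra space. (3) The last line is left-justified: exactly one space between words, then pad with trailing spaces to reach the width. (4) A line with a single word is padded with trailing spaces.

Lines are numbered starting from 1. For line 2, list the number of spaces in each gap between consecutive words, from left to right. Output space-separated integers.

Line 1: ['the', 'mountain', 'program'] (min_width=20, slack=4)
Line 2: ['bean', 'corn', 'chemistry'] (min_width=19, slack=5)
Line 3: ['cloud', 'or', 'waterfall', 'south'] (min_width=24, slack=0)
Line 4: ['number', 'they', 'sleepy'] (min_width=18, slack=6)
Line 5: ['garden', 'violin'] (min_width=13, slack=11)

Answer: 4 3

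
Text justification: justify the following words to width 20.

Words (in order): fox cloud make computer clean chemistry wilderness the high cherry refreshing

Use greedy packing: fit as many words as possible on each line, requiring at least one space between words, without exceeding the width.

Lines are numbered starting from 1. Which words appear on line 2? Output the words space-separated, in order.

Answer: computer clean

Derivation:
Line 1: ['fox', 'cloud', 'make'] (min_width=14, slack=6)
Line 2: ['computer', 'clean'] (min_width=14, slack=6)
Line 3: ['chemistry', 'wilderness'] (min_width=20, slack=0)
Line 4: ['the', 'high', 'cherry'] (min_width=15, slack=5)
Line 5: ['refreshing'] (min_width=10, slack=10)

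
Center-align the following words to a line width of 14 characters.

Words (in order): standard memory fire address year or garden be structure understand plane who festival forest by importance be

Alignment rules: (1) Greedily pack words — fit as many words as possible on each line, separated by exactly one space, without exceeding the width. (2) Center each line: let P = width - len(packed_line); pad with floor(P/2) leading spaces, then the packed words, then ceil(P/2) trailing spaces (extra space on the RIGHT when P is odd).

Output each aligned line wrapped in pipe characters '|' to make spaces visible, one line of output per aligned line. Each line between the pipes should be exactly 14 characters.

Line 1: ['standard'] (min_width=8, slack=6)
Line 2: ['memory', 'fire'] (min_width=11, slack=3)
Line 3: ['address', 'year'] (min_width=12, slack=2)
Line 4: ['or', 'garden', 'be'] (min_width=12, slack=2)
Line 5: ['structure'] (min_width=9, slack=5)
Line 6: ['understand'] (min_width=10, slack=4)
Line 7: ['plane', 'who'] (min_width=9, slack=5)
Line 8: ['festival'] (min_width=8, slack=6)
Line 9: ['forest', 'by'] (min_width=9, slack=5)
Line 10: ['importance', 'be'] (min_width=13, slack=1)

Answer: |   standard   |
| memory fire  |
| address year |
| or garden be |
|  structure   |
|  understand  |
|  plane who   |
|   festival   |
|  forest by   |
|importance be |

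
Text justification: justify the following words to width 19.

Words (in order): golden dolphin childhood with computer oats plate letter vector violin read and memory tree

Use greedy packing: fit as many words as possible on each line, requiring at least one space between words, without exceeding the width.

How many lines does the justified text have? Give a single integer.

Line 1: ['golden', 'dolphin'] (min_width=14, slack=5)
Line 2: ['childhood', 'with'] (min_width=14, slack=5)
Line 3: ['computer', 'oats', 'plate'] (min_width=19, slack=0)
Line 4: ['letter', 'vector'] (min_width=13, slack=6)
Line 5: ['violin', 'read', 'and'] (min_width=15, slack=4)
Line 6: ['memory', 'tree'] (min_width=11, slack=8)
Total lines: 6

Answer: 6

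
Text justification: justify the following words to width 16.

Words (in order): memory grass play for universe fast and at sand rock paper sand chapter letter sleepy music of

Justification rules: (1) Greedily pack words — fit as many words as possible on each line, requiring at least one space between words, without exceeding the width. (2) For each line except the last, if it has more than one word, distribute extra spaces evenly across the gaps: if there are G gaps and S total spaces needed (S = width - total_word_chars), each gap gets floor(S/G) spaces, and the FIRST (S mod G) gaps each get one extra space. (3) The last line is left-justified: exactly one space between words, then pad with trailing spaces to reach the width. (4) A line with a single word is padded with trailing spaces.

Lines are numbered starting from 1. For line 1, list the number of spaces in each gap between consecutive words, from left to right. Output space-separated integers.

Line 1: ['memory', 'grass'] (min_width=12, slack=4)
Line 2: ['play', 'for'] (min_width=8, slack=8)
Line 3: ['universe', 'fast'] (min_width=13, slack=3)
Line 4: ['and', 'at', 'sand', 'rock'] (min_width=16, slack=0)
Line 5: ['paper', 'sand'] (min_width=10, slack=6)
Line 6: ['chapter', 'letter'] (min_width=14, slack=2)
Line 7: ['sleepy', 'music', 'of'] (min_width=15, slack=1)

Answer: 5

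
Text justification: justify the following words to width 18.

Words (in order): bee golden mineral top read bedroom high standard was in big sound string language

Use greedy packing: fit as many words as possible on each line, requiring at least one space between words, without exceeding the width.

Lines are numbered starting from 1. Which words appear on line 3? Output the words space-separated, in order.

Answer: high standard was

Derivation:
Line 1: ['bee', 'golden', 'mineral'] (min_width=18, slack=0)
Line 2: ['top', 'read', 'bedroom'] (min_width=16, slack=2)
Line 3: ['high', 'standard', 'was'] (min_width=17, slack=1)
Line 4: ['in', 'big', 'sound'] (min_width=12, slack=6)
Line 5: ['string', 'language'] (min_width=15, slack=3)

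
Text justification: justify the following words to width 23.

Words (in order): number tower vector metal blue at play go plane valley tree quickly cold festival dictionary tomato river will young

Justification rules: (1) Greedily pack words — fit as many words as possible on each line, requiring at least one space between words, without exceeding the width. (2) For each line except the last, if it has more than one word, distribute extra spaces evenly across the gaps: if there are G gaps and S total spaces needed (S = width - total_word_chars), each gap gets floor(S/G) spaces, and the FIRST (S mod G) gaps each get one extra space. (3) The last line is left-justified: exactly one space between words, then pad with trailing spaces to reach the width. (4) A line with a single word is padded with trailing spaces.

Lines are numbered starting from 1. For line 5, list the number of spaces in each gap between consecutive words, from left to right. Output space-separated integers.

Answer: 1 1

Derivation:
Line 1: ['number', 'tower', 'vector'] (min_width=19, slack=4)
Line 2: ['metal', 'blue', 'at', 'play', 'go'] (min_width=21, slack=2)
Line 3: ['plane', 'valley', 'tree'] (min_width=17, slack=6)
Line 4: ['quickly', 'cold', 'festival'] (min_width=21, slack=2)
Line 5: ['dictionary', 'tomato', 'river'] (min_width=23, slack=0)
Line 6: ['will', 'young'] (min_width=10, slack=13)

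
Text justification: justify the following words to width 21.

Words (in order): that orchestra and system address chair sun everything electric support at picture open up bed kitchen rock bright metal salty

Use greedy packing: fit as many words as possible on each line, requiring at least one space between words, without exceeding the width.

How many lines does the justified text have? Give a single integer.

Answer: 7

Derivation:
Line 1: ['that', 'orchestra', 'and'] (min_width=18, slack=3)
Line 2: ['system', 'address', 'chair'] (min_width=20, slack=1)
Line 3: ['sun', 'everything'] (min_width=14, slack=7)
Line 4: ['electric', 'support', 'at'] (min_width=19, slack=2)
Line 5: ['picture', 'open', 'up', 'bed'] (min_width=19, slack=2)
Line 6: ['kitchen', 'rock', 'bright'] (min_width=19, slack=2)
Line 7: ['metal', 'salty'] (min_width=11, slack=10)
Total lines: 7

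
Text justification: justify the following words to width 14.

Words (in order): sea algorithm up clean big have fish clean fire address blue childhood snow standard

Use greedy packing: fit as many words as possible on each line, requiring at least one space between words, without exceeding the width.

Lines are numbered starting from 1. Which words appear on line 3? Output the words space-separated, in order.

Line 1: ['sea', 'algorithm'] (min_width=13, slack=1)
Line 2: ['up', 'clean', 'big'] (min_width=12, slack=2)
Line 3: ['have', 'fish'] (min_width=9, slack=5)
Line 4: ['clean', 'fire'] (min_width=10, slack=4)
Line 5: ['address', 'blue'] (min_width=12, slack=2)
Line 6: ['childhood', 'snow'] (min_width=14, slack=0)
Line 7: ['standard'] (min_width=8, slack=6)

Answer: have fish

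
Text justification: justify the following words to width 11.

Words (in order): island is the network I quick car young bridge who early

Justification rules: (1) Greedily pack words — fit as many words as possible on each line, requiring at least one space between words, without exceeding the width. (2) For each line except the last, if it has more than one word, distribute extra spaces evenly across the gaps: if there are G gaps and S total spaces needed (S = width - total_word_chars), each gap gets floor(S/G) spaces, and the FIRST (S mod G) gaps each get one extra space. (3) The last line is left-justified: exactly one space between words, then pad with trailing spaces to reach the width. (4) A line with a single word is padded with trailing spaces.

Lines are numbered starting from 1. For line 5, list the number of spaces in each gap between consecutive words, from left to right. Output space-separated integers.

Line 1: ['island', 'is'] (min_width=9, slack=2)
Line 2: ['the', 'network'] (min_width=11, slack=0)
Line 3: ['I', 'quick', 'car'] (min_width=11, slack=0)
Line 4: ['young'] (min_width=5, slack=6)
Line 5: ['bridge', 'who'] (min_width=10, slack=1)
Line 6: ['early'] (min_width=5, slack=6)

Answer: 2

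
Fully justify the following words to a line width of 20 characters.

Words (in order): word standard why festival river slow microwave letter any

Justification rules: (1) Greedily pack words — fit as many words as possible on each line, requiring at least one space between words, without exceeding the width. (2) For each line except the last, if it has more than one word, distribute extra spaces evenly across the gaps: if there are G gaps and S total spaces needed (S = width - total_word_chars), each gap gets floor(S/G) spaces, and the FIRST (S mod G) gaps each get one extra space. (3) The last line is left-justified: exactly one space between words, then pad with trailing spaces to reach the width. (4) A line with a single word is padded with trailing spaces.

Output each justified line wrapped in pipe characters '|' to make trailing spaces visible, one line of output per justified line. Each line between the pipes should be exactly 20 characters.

Answer: |word   standard  why|
|festival  river slow|
|microwave letter any|

Derivation:
Line 1: ['word', 'standard', 'why'] (min_width=17, slack=3)
Line 2: ['festival', 'river', 'slow'] (min_width=19, slack=1)
Line 3: ['microwave', 'letter', 'any'] (min_width=20, slack=0)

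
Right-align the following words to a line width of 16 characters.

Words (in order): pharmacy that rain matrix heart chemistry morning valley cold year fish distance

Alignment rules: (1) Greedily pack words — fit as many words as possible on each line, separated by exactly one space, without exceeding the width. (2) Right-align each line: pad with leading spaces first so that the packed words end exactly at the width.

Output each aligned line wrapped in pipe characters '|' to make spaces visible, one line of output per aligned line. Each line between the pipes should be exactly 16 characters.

Line 1: ['pharmacy', 'that'] (min_width=13, slack=3)
Line 2: ['rain', 'matrix'] (min_width=11, slack=5)
Line 3: ['heart', 'chemistry'] (min_width=15, slack=1)
Line 4: ['morning', 'valley'] (min_width=14, slack=2)
Line 5: ['cold', 'year', 'fish'] (min_width=14, slack=2)
Line 6: ['distance'] (min_width=8, slack=8)

Answer: |   pharmacy that|
|     rain matrix|
| heart chemistry|
|  morning valley|
|  cold year fish|
|        distance|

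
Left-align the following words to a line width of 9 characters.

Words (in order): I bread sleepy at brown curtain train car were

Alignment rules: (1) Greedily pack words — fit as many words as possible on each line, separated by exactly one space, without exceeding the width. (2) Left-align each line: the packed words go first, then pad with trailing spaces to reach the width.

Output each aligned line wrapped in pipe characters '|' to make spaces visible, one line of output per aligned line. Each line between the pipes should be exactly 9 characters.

Line 1: ['I', 'bread'] (min_width=7, slack=2)
Line 2: ['sleepy', 'at'] (min_width=9, slack=0)
Line 3: ['brown'] (min_width=5, slack=4)
Line 4: ['curtain'] (min_width=7, slack=2)
Line 5: ['train', 'car'] (min_width=9, slack=0)
Line 6: ['were'] (min_width=4, slack=5)

Answer: |I bread  |
|sleepy at|
|brown    |
|curtain  |
|train car|
|were     |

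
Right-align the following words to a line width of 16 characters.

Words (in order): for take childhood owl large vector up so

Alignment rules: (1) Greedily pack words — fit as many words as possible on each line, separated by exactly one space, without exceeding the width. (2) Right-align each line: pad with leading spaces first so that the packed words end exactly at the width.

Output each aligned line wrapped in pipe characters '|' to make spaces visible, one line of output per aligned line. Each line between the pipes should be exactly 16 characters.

Line 1: ['for', 'take'] (min_width=8, slack=8)
Line 2: ['childhood', 'owl'] (min_width=13, slack=3)
Line 3: ['large', 'vector', 'up'] (min_width=15, slack=1)
Line 4: ['so'] (min_width=2, slack=14)

Answer: |        for take|
|   childhood owl|
| large vector up|
|              so|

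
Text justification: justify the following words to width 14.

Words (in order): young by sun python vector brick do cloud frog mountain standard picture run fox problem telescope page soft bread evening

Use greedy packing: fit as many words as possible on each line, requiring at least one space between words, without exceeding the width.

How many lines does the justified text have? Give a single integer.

Answer: 10

Derivation:
Line 1: ['young', 'by', 'sun'] (min_width=12, slack=2)
Line 2: ['python', 'vector'] (min_width=13, slack=1)
Line 3: ['brick', 'do', 'cloud'] (min_width=14, slack=0)
Line 4: ['frog', 'mountain'] (min_width=13, slack=1)
Line 5: ['standard'] (min_width=8, slack=6)
Line 6: ['picture', 'run'] (min_width=11, slack=3)
Line 7: ['fox', 'problem'] (min_width=11, slack=3)
Line 8: ['telescope', 'page'] (min_width=14, slack=0)
Line 9: ['soft', 'bread'] (min_width=10, slack=4)
Line 10: ['evening'] (min_width=7, slack=7)
Total lines: 10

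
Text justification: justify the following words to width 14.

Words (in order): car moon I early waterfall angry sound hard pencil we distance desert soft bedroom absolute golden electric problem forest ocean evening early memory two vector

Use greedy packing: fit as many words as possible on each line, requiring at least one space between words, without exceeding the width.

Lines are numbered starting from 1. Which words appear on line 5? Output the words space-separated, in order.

Answer: hard pencil we

Derivation:
Line 1: ['car', 'moon', 'I'] (min_width=10, slack=4)
Line 2: ['early'] (min_width=5, slack=9)
Line 3: ['waterfall'] (min_width=9, slack=5)
Line 4: ['angry', 'sound'] (min_width=11, slack=3)
Line 5: ['hard', 'pencil', 'we'] (min_width=14, slack=0)
Line 6: ['distance'] (min_width=8, slack=6)
Line 7: ['desert', 'soft'] (min_width=11, slack=3)
Line 8: ['bedroom'] (min_width=7, slack=7)
Line 9: ['absolute'] (min_width=8, slack=6)
Line 10: ['golden'] (min_width=6, slack=8)
Line 11: ['electric'] (min_width=8, slack=6)
Line 12: ['problem', 'forest'] (min_width=14, slack=0)
Line 13: ['ocean', 'evening'] (min_width=13, slack=1)
Line 14: ['early', 'memory'] (min_width=12, slack=2)
Line 15: ['two', 'vector'] (min_width=10, slack=4)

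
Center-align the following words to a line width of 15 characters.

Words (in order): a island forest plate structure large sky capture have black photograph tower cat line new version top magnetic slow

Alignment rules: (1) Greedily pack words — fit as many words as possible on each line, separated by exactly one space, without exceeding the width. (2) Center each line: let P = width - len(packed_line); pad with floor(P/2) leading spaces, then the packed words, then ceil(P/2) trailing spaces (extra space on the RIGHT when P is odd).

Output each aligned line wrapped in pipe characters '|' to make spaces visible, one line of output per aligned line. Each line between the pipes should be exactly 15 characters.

Line 1: ['a', 'island', 'forest'] (min_width=15, slack=0)
Line 2: ['plate', 'structure'] (min_width=15, slack=0)
Line 3: ['large', 'sky'] (min_width=9, slack=6)
Line 4: ['capture', 'have'] (min_width=12, slack=3)
Line 5: ['black'] (min_width=5, slack=10)
Line 6: ['photograph'] (min_width=10, slack=5)
Line 7: ['tower', 'cat', 'line'] (min_width=14, slack=1)
Line 8: ['new', 'version', 'top'] (min_width=15, slack=0)
Line 9: ['magnetic', 'slow'] (min_width=13, slack=2)

Answer: |a island forest|
|plate structure|
|   large sky   |
| capture have  |
|     black     |
|  photograph   |
|tower cat line |
|new version top|
| magnetic slow |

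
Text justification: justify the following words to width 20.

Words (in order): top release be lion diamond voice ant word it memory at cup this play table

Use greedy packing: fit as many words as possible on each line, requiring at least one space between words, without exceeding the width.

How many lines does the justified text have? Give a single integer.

Line 1: ['top', 'release', 'be', 'lion'] (min_width=19, slack=1)
Line 2: ['diamond', 'voice', 'ant'] (min_width=17, slack=3)
Line 3: ['word', 'it', 'memory', 'at'] (min_width=17, slack=3)
Line 4: ['cup', 'this', 'play', 'table'] (min_width=19, slack=1)
Total lines: 4

Answer: 4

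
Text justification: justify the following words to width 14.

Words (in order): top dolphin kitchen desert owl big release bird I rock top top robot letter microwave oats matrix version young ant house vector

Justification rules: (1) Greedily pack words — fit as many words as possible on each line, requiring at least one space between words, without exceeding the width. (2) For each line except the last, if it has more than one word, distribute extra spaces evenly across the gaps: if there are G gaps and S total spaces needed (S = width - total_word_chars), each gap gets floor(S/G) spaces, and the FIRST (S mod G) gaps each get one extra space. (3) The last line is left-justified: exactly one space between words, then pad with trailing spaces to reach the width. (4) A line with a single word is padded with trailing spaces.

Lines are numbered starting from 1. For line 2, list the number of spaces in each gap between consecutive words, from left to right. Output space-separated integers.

Answer: 1

Derivation:
Line 1: ['top', 'dolphin'] (min_width=11, slack=3)
Line 2: ['kitchen', 'desert'] (min_width=14, slack=0)
Line 3: ['owl', 'big'] (min_width=7, slack=7)
Line 4: ['release', 'bird', 'I'] (min_width=14, slack=0)
Line 5: ['rock', 'top', 'top'] (min_width=12, slack=2)
Line 6: ['robot', 'letter'] (min_width=12, slack=2)
Line 7: ['microwave', 'oats'] (min_width=14, slack=0)
Line 8: ['matrix', 'version'] (min_width=14, slack=0)
Line 9: ['young', 'ant'] (min_width=9, slack=5)
Line 10: ['house', 'vector'] (min_width=12, slack=2)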